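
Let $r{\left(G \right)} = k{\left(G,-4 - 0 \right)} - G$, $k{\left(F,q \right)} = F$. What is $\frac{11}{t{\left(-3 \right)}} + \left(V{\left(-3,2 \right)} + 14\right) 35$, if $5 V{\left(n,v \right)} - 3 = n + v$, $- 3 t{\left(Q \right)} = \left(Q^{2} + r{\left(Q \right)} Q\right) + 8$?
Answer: $\frac{8535}{17} \approx 502.06$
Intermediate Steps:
$r{\left(G \right)} = 0$ ($r{\left(G \right)} = G - G = 0$)
$t{\left(Q \right)} = - \frac{8}{3} - \frac{Q^{2}}{3}$ ($t{\left(Q \right)} = - \frac{\left(Q^{2} + 0 Q\right) + 8}{3} = - \frac{\left(Q^{2} + 0\right) + 8}{3} = - \frac{Q^{2} + 8}{3} = - \frac{8 + Q^{2}}{3} = - \frac{8}{3} - \frac{Q^{2}}{3}$)
$V{\left(n,v \right)} = \frac{3}{5} + \frac{n}{5} + \frac{v}{5}$ ($V{\left(n,v \right)} = \frac{3}{5} + \frac{n + v}{5} = \frac{3}{5} + \left(\frac{n}{5} + \frac{v}{5}\right) = \frac{3}{5} + \frac{n}{5} + \frac{v}{5}$)
$\frac{11}{t{\left(-3 \right)}} + \left(V{\left(-3,2 \right)} + 14\right) 35 = \frac{11}{- \frac{8}{3} - \frac{\left(-3\right)^{2}}{3}} + \left(\left(\frac{3}{5} + \frac{1}{5} \left(-3\right) + \frac{1}{5} \cdot 2\right) + 14\right) 35 = \frac{11}{- \frac{8}{3} - 3} + \left(\left(\frac{3}{5} - \frac{3}{5} + \frac{2}{5}\right) + 14\right) 35 = \frac{11}{- \frac{8}{3} - 3} + \left(\frac{2}{5} + 14\right) 35 = \frac{11}{- \frac{17}{3}} + \frac{72}{5} \cdot 35 = 11 \left(- \frac{3}{17}\right) + 504 = - \frac{33}{17} + 504 = \frac{8535}{17}$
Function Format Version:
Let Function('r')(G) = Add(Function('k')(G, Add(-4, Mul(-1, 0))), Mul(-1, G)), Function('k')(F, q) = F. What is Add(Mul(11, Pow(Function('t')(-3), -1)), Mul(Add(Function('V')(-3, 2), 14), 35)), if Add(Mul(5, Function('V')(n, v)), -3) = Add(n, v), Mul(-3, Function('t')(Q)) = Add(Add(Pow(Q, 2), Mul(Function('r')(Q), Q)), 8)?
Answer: Rational(8535, 17) ≈ 502.06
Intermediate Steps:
Function('r')(G) = 0 (Function('r')(G) = Add(G, Mul(-1, G)) = 0)
Function('t')(Q) = Add(Rational(-8, 3), Mul(Rational(-1, 3), Pow(Q, 2))) (Function('t')(Q) = Mul(Rational(-1, 3), Add(Add(Pow(Q, 2), Mul(0, Q)), 8)) = Mul(Rational(-1, 3), Add(Add(Pow(Q, 2), 0), 8)) = Mul(Rational(-1, 3), Add(Pow(Q, 2), 8)) = Mul(Rational(-1, 3), Add(8, Pow(Q, 2))) = Add(Rational(-8, 3), Mul(Rational(-1, 3), Pow(Q, 2))))
Function('V')(n, v) = Add(Rational(3, 5), Mul(Rational(1, 5), n), Mul(Rational(1, 5), v)) (Function('V')(n, v) = Add(Rational(3, 5), Mul(Rational(1, 5), Add(n, v))) = Add(Rational(3, 5), Add(Mul(Rational(1, 5), n), Mul(Rational(1, 5), v))) = Add(Rational(3, 5), Mul(Rational(1, 5), n), Mul(Rational(1, 5), v)))
Add(Mul(11, Pow(Function('t')(-3), -1)), Mul(Add(Function('V')(-3, 2), 14), 35)) = Add(Mul(11, Pow(Add(Rational(-8, 3), Mul(Rational(-1, 3), Pow(-3, 2))), -1)), Mul(Add(Add(Rational(3, 5), Mul(Rational(1, 5), -3), Mul(Rational(1, 5), 2)), 14), 35)) = Add(Mul(11, Pow(Add(Rational(-8, 3), Mul(Rational(-1, 3), 9)), -1)), Mul(Add(Add(Rational(3, 5), Rational(-3, 5), Rational(2, 5)), 14), 35)) = Add(Mul(11, Pow(Add(Rational(-8, 3), -3), -1)), Mul(Add(Rational(2, 5), 14), 35)) = Add(Mul(11, Pow(Rational(-17, 3), -1)), Mul(Rational(72, 5), 35)) = Add(Mul(11, Rational(-3, 17)), 504) = Add(Rational(-33, 17), 504) = Rational(8535, 17)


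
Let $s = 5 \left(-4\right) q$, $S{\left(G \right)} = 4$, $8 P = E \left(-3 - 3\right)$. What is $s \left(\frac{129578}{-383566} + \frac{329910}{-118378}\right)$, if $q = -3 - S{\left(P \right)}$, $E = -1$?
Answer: $- \frac{4965850524040}{11351443987} \approx -437.46$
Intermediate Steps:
$P = \frac{3}{4}$ ($P = \frac{\left(-1\right) \left(-3 - 3\right)}{8} = \frac{\left(-1\right) \left(-6\right)}{8} = \frac{1}{8} \cdot 6 = \frac{3}{4} \approx 0.75$)
$q = -7$ ($q = -3 - 4 = -7$)
$s = 140$ ($s = 5 \left(-4\right) \left(-7\right) = \left(-20\right) \left(-7\right) = 140$)
$s \left(\frac{129578}{-383566} + \frac{329910}{-118378}\right) = 140 \left(\frac{129578}{-383566} + \frac{329910}{-118378}\right) = 140 \left(129578 \left(- \frac{1}{383566}\right) + 329910 \left(- \frac{1}{118378}\right)\right) = 140 \left(- \frac{64789}{191783} - \frac{164955}{59189}\right) = 140 \left(- \frac{35470360886}{11351443987}\right) = - \frac{4965850524040}{11351443987}$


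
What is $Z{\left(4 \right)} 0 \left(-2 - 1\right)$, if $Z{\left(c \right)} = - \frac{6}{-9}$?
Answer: $0$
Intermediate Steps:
$Z{\left(c \right)} = \frac{2}{3}$ ($Z{\left(c \right)} = \left(-6\right) \left(- \frac{1}{9}\right) = \frac{2}{3}$)
$Z{\left(4 \right)} 0 \left(-2 - 1\right) = \frac{2 \cdot 0 \left(-2 - 1\right)}{3} = \frac{2 \cdot 0 \left(-3\right)}{3} = \frac{2}{3} \cdot 0 = 0$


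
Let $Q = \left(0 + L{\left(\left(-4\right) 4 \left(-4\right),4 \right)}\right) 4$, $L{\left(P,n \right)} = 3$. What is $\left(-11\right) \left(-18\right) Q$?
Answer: $2376$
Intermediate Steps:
$Q = 12$ ($Q = \left(0 + 3\right) 4 = 3 \cdot 4 = 12$)
$\left(-11\right) \left(-18\right) Q = \left(-11\right) \left(-18\right) 12 = 198 \cdot 12 = 2376$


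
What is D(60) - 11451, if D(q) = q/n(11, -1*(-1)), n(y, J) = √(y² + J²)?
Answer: -11451 + 30*√122/61 ≈ -11446.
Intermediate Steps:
n(y, J) = √(J² + y²)
D(q) = q*√122/122 (D(q) = q/(√((-1*(-1))² + 11²)) = q/(√(1² + 121)) = q/(√(1 + 121)) = q/(√122) = q*(√122/122) = q*√122/122)
D(60) - 11451 = (1/122)*60*√122 - 11451 = 30*√122/61 - 11451 = -11451 + 30*√122/61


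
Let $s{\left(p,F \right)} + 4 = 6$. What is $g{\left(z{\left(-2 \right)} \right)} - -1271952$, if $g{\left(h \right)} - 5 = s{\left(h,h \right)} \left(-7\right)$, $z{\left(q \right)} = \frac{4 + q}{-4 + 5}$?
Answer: $1271943$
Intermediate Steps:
$s{\left(p,F \right)} = 2$ ($s{\left(p,F \right)} = -4 + 6 = 2$)
$z{\left(q \right)} = 4 + q$ ($z{\left(q \right)} = \frac{4 + q}{1} = \left(4 + q\right) 1 = 4 + q$)
$g{\left(h \right)} = -9$ ($g{\left(h \right)} = 5 + 2 \left(-7\right) = 5 - 14 = -9$)
$g{\left(z{\left(-2 \right)} \right)} - -1271952 = -9 - -1271952 = -9 + 1271952 = 1271943$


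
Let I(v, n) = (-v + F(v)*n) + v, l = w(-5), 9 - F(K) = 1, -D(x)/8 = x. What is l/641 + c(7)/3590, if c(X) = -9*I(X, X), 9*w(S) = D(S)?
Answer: -1381988/10355355 ≈ -0.13346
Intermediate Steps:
D(x) = -8*x
w(S) = -8*S/9 (w(S) = (-8*S)/9 = -8*S/9)
F(K) = 8 (F(K) = 9 - 1*1 = 9 - 1 = 8)
l = 40/9 (l = -8/9*(-5) = 40/9 ≈ 4.4444)
I(v, n) = 8*n (I(v, n) = (-v + 8*n) + v = 8*n)
c(X) = -72*X
l/641 + c(7)/3590 = (40/9)/641 - 72*7/3590 = (40/9)*(1/641) - 504*1/3590 = 40/5769 - 252/1795 = -1381988/10355355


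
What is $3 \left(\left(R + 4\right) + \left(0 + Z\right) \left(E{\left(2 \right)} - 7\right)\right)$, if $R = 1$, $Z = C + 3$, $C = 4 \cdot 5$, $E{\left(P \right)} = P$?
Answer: $-330$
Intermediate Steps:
$C = 20$
$Z = 23$ ($Z = 20 + 3 = 23$)
$3 \left(\left(R + 4\right) + \left(0 + Z\right) \left(E{\left(2 \right)} - 7\right)\right) = 3 \left(\left(1 + 4\right) + \left(0 + 23\right) \left(2 - 7\right)\right) = 3 \left(5 + 23 \left(-5\right)\right) = 3 \left(5 - 115\right) = 3 \left(-110\right) = -330$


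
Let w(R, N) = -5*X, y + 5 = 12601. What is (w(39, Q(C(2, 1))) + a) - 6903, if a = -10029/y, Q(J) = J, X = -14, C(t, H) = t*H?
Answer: -86078497/12596 ≈ -6833.8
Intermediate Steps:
y = 12596 (y = -5 + 12601 = 12596)
C(t, H) = H*t
a = -10029/12596 ≈ -0.79621
w(R, N) = 70 (w(R, N) = -5*(-14) = 70)
(w(39, Q(C(2, 1))) + a) - 6903 = (70 - 10029/12596) - 6903 = 871691/12596 - 6903 = -86078497/12596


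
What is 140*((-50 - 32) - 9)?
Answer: -12740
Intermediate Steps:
140*((-50 - 32) - 9) = 140*(-82 - 9) = 140*(-91) = -12740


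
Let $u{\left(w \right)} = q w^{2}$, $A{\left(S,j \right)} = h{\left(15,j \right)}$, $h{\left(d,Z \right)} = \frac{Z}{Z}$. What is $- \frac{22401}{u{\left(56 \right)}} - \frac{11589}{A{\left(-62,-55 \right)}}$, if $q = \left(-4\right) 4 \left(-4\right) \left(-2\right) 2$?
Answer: $- \frac{9303812223}{802816} \approx -11589.0$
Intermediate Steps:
$h{\left(d,Z \right)} = 1$
$A{\left(S,j \right)} = 1$
$q = -256$ ($q = - 16 \cdot 8 \cdot 2 = \left(-16\right) 16 = -256$)
$u{\left(w \right)} = - 256 w^{2}$
$- \frac{22401}{u{\left(56 \right)}} - \frac{11589}{A{\left(-62,-55 \right)}} = - \frac{22401}{\left(-256\right) 56^{2}} - \frac{11589}{1} = - \frac{22401}{\left(-256\right) 3136} - 11589 = - \frac{22401}{-802816} - 11589 = \left(-22401\right) \left(- \frac{1}{802816}\right) - 11589 = \frac{22401}{802816} - 11589 = - \frac{9303812223}{802816}$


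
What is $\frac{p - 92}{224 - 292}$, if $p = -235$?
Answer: $\frac{327}{68} \approx 4.8088$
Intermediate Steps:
$\frac{p - 92}{224 - 292} = \frac{-235 - 92}{224 - 292} = - \frac{327}{-68} = \left(-327\right) \left(- \frac{1}{68}\right) = \frac{327}{68}$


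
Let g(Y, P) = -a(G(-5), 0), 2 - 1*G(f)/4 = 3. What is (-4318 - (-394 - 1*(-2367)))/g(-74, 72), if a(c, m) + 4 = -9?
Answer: -6291/13 ≈ -483.92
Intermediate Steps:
G(f) = -4 (G(f) = 8 - 4*3 = 8 - 12 = -4)
a(c, m) = -13 (a(c, m) = -4 - 9 = -13)
g(Y, P) = 13 (g(Y, P) = -1*(-13) = 13)
(-4318 - (-394 - 1*(-2367)))/g(-74, 72) = (-4318 - (-394 - 1*(-2367)))/13 = (-4318 - (-394 + 2367))*(1/13) = (-4318 - 1*1973)*(1/13) = (-4318 - 1973)*(1/13) = -6291*1/13 = -6291/13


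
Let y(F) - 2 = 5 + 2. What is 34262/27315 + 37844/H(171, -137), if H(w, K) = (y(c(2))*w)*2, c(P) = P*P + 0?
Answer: 63287072/4670865 ≈ 13.549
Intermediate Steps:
c(P) = P² (c(P) = P² + 0 = P²)
y(F) = 9 (y(F) = 2 + (5 + 2) = 2 + 7 = 9)
H(w, K) = 18*w (H(w, K) = (9*w)*2 = 18*w)
34262/27315 + 37844/H(171, -137) = 34262/27315 + 37844/((18*171)) = 34262*(1/27315) + 37844/3078 = 34262/27315 + 37844*(1/3078) = 34262/27315 + 18922/1539 = 63287072/4670865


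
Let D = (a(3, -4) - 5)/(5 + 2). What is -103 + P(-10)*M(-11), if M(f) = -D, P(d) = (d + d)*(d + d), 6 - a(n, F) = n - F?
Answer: 1679/7 ≈ 239.86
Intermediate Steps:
a(n, F) = 6 + F - n (a(n, F) = 6 - (n - F) = 6 + (F - n) = 6 + F - n)
P(d) = 4*d**2 (P(d) = (2*d)*(2*d) = 4*d**2)
D = -6/7 (D = ((6 - 4 - 1*3) - 5)/(5 + 2) = ((6 - 4 - 3) - 5)/7 = (-1 - 5)*(1/7) = -6*1/7 = -6/7 ≈ -0.85714)
M(f) = 6/7 (M(f) = -1*(-6/7) = 6/7)
-103 + P(-10)*M(-11) = -103 + (4*(-10)**2)*(6/7) = -103 + (4*100)*(6/7) = -103 + 400*(6/7) = -103 + 2400/7 = 1679/7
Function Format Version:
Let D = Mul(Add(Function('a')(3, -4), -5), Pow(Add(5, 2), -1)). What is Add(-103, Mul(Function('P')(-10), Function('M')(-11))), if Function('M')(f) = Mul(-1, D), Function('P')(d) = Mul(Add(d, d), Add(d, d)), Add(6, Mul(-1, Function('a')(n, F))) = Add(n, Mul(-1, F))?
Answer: Rational(1679, 7) ≈ 239.86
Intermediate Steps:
Function('a')(n, F) = Add(6, F, Mul(-1, n)) (Function('a')(n, F) = Add(6, Mul(-1, Add(n, Mul(-1, F)))) = Add(6, Add(F, Mul(-1, n))) = Add(6, F, Mul(-1, n)))
Function('P')(d) = Mul(4, Pow(d, 2)) (Function('P')(d) = Mul(Mul(2, d), Mul(2, d)) = Mul(4, Pow(d, 2)))
D = Rational(-6, 7) (D = Mul(Add(Add(6, -4, Mul(-1, 3)), -5), Pow(Add(5, 2), -1)) = Mul(Add(Add(6, -4, -3), -5), Pow(7, -1)) = Mul(Add(-1, -5), Rational(1, 7)) = Mul(-6, Rational(1, 7)) = Rational(-6, 7) ≈ -0.85714)
Function('M')(f) = Rational(6, 7) (Function('M')(f) = Mul(-1, Rational(-6, 7)) = Rational(6, 7))
Add(-103, Mul(Function('P')(-10), Function('M')(-11))) = Add(-103, Mul(Mul(4, Pow(-10, 2)), Rational(6, 7))) = Add(-103, Mul(Mul(4, 100), Rational(6, 7))) = Add(-103, Mul(400, Rational(6, 7))) = Add(-103, Rational(2400, 7)) = Rational(1679, 7)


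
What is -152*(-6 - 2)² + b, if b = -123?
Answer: -9851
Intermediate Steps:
-152*(-6 - 2)² + b = -152*(-6 - 2)² - 123 = -152*(-8)² - 123 = -152*64 - 123 = -9728 - 123 = -9851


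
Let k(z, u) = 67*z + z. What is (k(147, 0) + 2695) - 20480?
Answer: -7789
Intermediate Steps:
k(z, u) = 68*z
(k(147, 0) + 2695) - 20480 = (68*147 + 2695) - 20480 = (9996 + 2695) - 20480 = 12691 - 20480 = -7789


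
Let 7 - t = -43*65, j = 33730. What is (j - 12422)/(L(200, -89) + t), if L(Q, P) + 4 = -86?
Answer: 5327/678 ≈ 7.8569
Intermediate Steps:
L(Q, P) = -90 (L(Q, P) = -4 - 86 = -90)
t = 2802 (t = 7 - (-43)*65 = 7 - 1*(-2795) = 7 + 2795 = 2802)
(j - 12422)/(L(200, -89) + t) = (33730 - 12422)/(-90 + 2802) = 21308/2712 = 21308*(1/2712) = 5327/678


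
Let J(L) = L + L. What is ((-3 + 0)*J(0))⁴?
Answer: 0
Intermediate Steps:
J(L) = 2*L
((-3 + 0)*J(0))⁴ = ((-3 + 0)*(2*0))⁴ = (-3*0)⁴ = 0⁴ = 0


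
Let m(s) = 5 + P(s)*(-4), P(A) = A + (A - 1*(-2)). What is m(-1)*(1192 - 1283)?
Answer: -455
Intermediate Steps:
P(A) = 2 + 2*A (P(A) = A + (A + 2) = A + (2 + A) = 2 + 2*A)
m(s) = -3 - 8*s (m(s) = 5 + (2 + 2*s)*(-4) = 5 + (-8 - 8*s) = -3 - 8*s)
m(-1)*(1192 - 1283) = (-3 - 8*(-1))*(1192 - 1283) = (-3 + 8)*(-91) = 5*(-91) = -455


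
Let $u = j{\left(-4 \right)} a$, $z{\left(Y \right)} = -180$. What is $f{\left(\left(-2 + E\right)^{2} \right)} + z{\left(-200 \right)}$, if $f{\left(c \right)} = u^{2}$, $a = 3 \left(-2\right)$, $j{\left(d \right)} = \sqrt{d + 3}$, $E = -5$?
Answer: $-216$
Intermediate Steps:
$j{\left(d \right)} = \sqrt{3 + d}$
$a = -6$
$u = - 6 i$ ($u = \sqrt{3 - 4} \left(-6\right) = \sqrt{-1} \left(-6\right) = i \left(-6\right) = - 6 i \approx - 6.0 i$)
$f{\left(c \right)} = -36$ ($f{\left(c \right)} = \left(- 6 i\right)^{2} = -36$)
$f{\left(\left(-2 + E\right)^{2} \right)} + z{\left(-200 \right)} = -36 - 180 = -216$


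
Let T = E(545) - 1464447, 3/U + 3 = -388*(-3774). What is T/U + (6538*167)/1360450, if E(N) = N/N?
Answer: -69460737220947161/97175 ≈ -7.1480e+11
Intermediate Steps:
E(N) = 1
U = 1/488103 (U = 3/(-3 - 388*(-3774)) = 3/(-3 + 1464312) = 3/1464309 = 3*(1/1464309) = 1/488103 ≈ 2.0487e-6)
T = -1464446 (T = 1 - 1464447 = -1464446)
T/U + (6538*167)/1360450 = -1464446/1/488103 + (6538*167)/1360450 = -1464446*488103 + 1091846*(1/1360450) = -714800485938 + 77989/97175 = -69460737220947161/97175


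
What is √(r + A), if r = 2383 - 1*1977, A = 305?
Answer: 3*√79 ≈ 26.665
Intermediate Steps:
r = 406 (r = 2383 - 1977 = 406)
√(r + A) = √(406 + 305) = √711 = 3*√79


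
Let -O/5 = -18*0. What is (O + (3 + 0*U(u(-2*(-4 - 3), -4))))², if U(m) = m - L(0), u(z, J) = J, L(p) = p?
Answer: 9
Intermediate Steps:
O = 0 (O = -(-90)*0 = -5*0 = 0)
U(m) = m (U(m) = m - 1*0 = m + 0 = m)
(O + (3 + 0*U(u(-2*(-4 - 3), -4))))² = (0 + (3 + 0*(-4)))² = (0 + (3 + 0))² = (0 + 3)² = 3² = 9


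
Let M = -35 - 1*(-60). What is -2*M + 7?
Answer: -43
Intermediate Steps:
M = 25 (M = -35 + 60 = 25)
-2*M + 7 = -2*25 + 7 = -50 + 7 = -43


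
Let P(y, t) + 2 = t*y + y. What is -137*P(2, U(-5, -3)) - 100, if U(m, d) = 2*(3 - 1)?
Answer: -1196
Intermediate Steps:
U(m, d) = 4 (U(m, d) = 2*2 = 4)
P(y, t) = -2 + y + t*y (P(y, t) = -2 + (t*y + y) = -2 + (y + t*y) = -2 + y + t*y)
-137*P(2, U(-5, -3)) - 100 = -137*(-2 + 2 + 4*2) - 100 = -137*(-2 + 2 + 8) - 100 = -137*8 - 100 = -1096 - 100 = -1196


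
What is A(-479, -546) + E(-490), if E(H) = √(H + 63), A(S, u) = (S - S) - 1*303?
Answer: -303 + I*√427 ≈ -303.0 + 20.664*I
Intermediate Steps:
A(S, u) = -303 (A(S, u) = 0 - 303 = -303)
E(H) = √(63 + H)
A(-479, -546) + E(-490) = -303 + √(63 - 490) = -303 + √(-427) = -303 + I*√427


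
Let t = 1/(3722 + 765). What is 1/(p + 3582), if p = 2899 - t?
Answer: 4487/29080246 ≈ 0.00015430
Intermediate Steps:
t = 1/4487 ≈ 0.00022287
p = 13007812/4487 (p = 2899 - 1*1/4487 = 2899 - 1/4487 = 13007812/4487 ≈ 2899.0)
1/(p + 3582) = 1/(13007812/4487 + 3582) = 1/(29080246/4487) = 4487/29080246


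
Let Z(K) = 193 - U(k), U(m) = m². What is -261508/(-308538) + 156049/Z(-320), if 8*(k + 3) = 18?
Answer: 385578962462/474994251 ≈ 811.75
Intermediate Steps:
k = -¾ (k = -3 + (⅛)*18 = -3 + 9/4 = -¾ ≈ -0.75000)
Z(K) = 3079/16 (Z(K) = 193 - (-¾)² = 193 - 1*9/16 = 193 - 9/16 = 3079/16)
-261508/(-308538) + 156049/Z(-320) = -261508/(-308538) + 156049/(3079/16) = -261508*(-1/308538) + 156049*(16/3079) = 130754/154269 + 2496784/3079 = 385578962462/474994251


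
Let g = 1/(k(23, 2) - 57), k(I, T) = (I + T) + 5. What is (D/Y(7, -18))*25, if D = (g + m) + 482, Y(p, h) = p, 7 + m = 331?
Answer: 544025/189 ≈ 2878.4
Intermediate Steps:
k(I, T) = 5 + I + T
m = 324 (m = -7 + 331 = 324)
g = -1/27 (g = 1/((5 + 23 + 2) - 57) = 1/(30 - 57) = 1/(-27) = -1/27 ≈ -0.037037)
D = 21761/27 (D = (-1/27 + 324) + 482 = 8747/27 + 482 = 21761/27 ≈ 805.96)
(D/Y(7, -18))*25 = ((21761/27)/7)*25 = ((21761/27)*(⅐))*25 = (21761/189)*25 = 544025/189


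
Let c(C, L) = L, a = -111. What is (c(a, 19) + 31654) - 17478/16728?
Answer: 88301411/2788 ≈ 31672.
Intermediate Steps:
(c(a, 19) + 31654) - 17478/16728 = (19 + 31654) - 17478/16728 = 31673 - 17478*1/16728 = 31673 - 2913/2788 = 88301411/2788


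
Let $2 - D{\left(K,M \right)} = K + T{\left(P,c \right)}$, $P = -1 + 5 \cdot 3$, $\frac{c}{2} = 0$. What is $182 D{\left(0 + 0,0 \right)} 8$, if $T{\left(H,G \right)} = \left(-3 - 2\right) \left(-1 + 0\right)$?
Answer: $-4368$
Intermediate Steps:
$c = 0$ ($c = 2 \cdot 0 = 0$)
$P = 14$ ($P = -1 + 15 = 14$)
$T{\left(H,G \right)} = 5$ ($T{\left(H,G \right)} = \left(-5\right) \left(-1\right) = 5$)
$D{\left(K,M \right)} = -3 - K$ ($D{\left(K,M \right)} = 2 - \left(K + 5\right) = 2 - \left(5 + K\right) = -3 - K$)
$182 D{\left(0 + 0,0 \right)} 8 = 182 \left(-3 - \left(0 + 0\right)\right) 8 = 182 \left(-3 - 0\right) 8 = 182 \left(-3 + 0\right) 8 = 182 \left(-3\right) 8 = \left(-546\right) 8 = -4368$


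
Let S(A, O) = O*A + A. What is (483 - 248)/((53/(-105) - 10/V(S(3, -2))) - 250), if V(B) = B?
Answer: -8225/8651 ≈ -0.95076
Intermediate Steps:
S(A, O) = A + A*O (S(A, O) = A*O + A = A + A*O)
(483 - 248)/((53/(-105) - 10/V(S(3, -2))) - 250) = (483 - 248)/((53/(-105) - 10*1/(3*(1 - 2))) - 250) = 235/((53*(-1/105) - 10/(3*(-1))) - 250) = 235/((-53/105 - 10/(-3)) - 250) = 235/((-53/105 - 10*(-⅓)) - 250) = 235/((-53/105 + 10/3) - 250) = 235/(99/35 - 250) = 235/(-8651/35) = 235*(-35/8651) = -8225/8651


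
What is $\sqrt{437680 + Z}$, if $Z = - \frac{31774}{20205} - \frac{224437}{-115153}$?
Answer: $\frac{\sqrt{263258734362038638045055}}{775555455} \approx 661.57$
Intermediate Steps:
$Z = \frac{875878163}{2326666365}$ ($Z = \left(-31774\right) \frac{1}{20205} - - \frac{224437}{115153} = - \frac{31774}{20205} + \frac{224437}{115153} = \frac{875878163}{2326666365} \approx 0.37645$)
$\sqrt{437680 + Z} = \sqrt{437680 + \frac{875878163}{2326666365}} = \sqrt{\frac{1018336210511363}{2326666365}} = \frac{\sqrt{263258734362038638045055}}{775555455}$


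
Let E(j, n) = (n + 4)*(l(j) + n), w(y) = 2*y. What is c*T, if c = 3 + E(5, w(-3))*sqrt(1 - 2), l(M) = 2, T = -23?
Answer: -69 - 184*I ≈ -69.0 - 184.0*I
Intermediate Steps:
E(j, n) = (2 + n)*(4 + n) (E(j, n) = (n + 4)*(2 + n) = (4 + n)*(2 + n) = (2 + n)*(4 + n))
c = 3 + 8*I (c = 3 + (8 + (2*(-3))**2 + 6*(2*(-3)))*sqrt(1 - 2) = 3 + (8 + (-6)**2 + 6*(-6))*sqrt(-1) = 3 + (8 + 36 - 36)*I = 3 + 8*I ≈ 3.0 + 8.0*I)
c*T = (3 + 8*I)*(-23) = -69 - 184*I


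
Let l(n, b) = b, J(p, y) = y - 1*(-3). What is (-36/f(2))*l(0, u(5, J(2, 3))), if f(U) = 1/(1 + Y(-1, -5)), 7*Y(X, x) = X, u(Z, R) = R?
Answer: -1296/7 ≈ -185.14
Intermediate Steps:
J(p, y) = 3 + y (J(p, y) = y + 3 = 3 + y)
Y(X, x) = X/7
f(U) = 7/6 (f(U) = 1/(1 + (⅐)*(-1)) = 1/(1 - ⅐) = 1/(6/7) = 7/6)
(-36/f(2))*l(0, u(5, J(2, 3))) = (-36/7/6)*(3 + 3) = -36*6/7*6 = -216/7*6 = -1296/7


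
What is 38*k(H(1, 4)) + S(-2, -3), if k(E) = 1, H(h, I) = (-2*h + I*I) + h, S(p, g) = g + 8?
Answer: 43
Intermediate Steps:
S(p, g) = 8 + g
H(h, I) = I² - h (H(h, I) = (-2*h + I²) + h = (I² - 2*h) + h = I² - h)
38*k(H(1, 4)) + S(-2, -3) = 38*1 + (8 - 3) = 38 + 5 = 43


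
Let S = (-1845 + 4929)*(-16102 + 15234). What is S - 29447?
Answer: -2706359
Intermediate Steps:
S = -2676912 (S = 3084*(-868) = -2676912)
S - 29447 = -2676912 - 29447 = -2706359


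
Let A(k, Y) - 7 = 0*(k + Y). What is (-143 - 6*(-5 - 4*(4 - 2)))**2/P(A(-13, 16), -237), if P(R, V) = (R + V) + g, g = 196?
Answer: -4225/34 ≈ -124.26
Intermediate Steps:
A(k, Y) = 7 (A(k, Y) = 7 + 0*(k + Y) = 7 + 0*(Y + k) = 7 + 0 = 7)
P(R, V) = 196 + R + V (P(R, V) = (R + V) + 196 = 196 + R + V)
(-143 - 6*(-5 - 4*(4 - 2)))**2/P(A(-13, 16), -237) = (-143 - 6*(-5 - 4*(4 - 2)))**2/(196 + 7 - 237) = (-143 - 6*(-5 - 4*2))**2/(-34) = (-143 - 6*(-5 - 8))**2*(-1/34) = (-143 - 6*(-13))**2*(-1/34) = (-143 + 78)**2*(-1/34) = (-65)**2*(-1/34) = 4225*(-1/34) = -4225/34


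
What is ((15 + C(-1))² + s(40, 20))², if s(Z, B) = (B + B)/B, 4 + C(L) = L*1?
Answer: 10404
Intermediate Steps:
C(L) = -4 + L (C(L) = -4 + L*1 = -4 + L)
s(Z, B) = 2 (s(Z, B) = (2*B)/B = 2)
((15 + C(-1))² + s(40, 20))² = ((15 + (-4 - 1))² + 2)² = ((15 - 5)² + 2)² = (10² + 2)² = (100 + 2)² = 102² = 10404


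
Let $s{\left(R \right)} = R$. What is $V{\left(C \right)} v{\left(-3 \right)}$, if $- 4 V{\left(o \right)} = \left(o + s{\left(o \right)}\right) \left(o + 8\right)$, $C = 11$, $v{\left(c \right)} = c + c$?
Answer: $627$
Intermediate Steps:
$v{\left(c \right)} = 2 c$
$V{\left(o \right)} = - \frac{o \left(8 + o\right)}{2}$ ($V{\left(o \right)} = - \frac{\left(o + o\right) \left(o + 8\right)}{4} = - \frac{2 o \left(8 + o\right)}{4} = - \frac{o \left(8 + o\right)}{2}$)
$V{\left(C \right)} v{\left(-3 \right)} = \frac{1}{2} \cdot 11 \left(-8 - 11\right) 2 \left(-3\right) = \frac{1}{2} \cdot 11 \left(-8 - 11\right) \left(-6\right) = \frac{1}{2} \cdot 11 \left(-19\right) \left(-6\right) = \left(- \frac{209}{2}\right) \left(-6\right) = 627$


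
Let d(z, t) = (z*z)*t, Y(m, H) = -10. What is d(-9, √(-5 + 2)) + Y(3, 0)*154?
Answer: -1540 + 81*I*√3 ≈ -1540.0 + 140.3*I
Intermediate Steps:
d(z, t) = t*z² (d(z, t) = z²*t = t*z²)
d(-9, √(-5 + 2)) + Y(3, 0)*154 = √(-5 + 2)*(-9)² - 10*154 = √(-3)*81 - 1540 = (I*√3)*81 - 1540 = 81*I*√3 - 1540 = -1540 + 81*I*√3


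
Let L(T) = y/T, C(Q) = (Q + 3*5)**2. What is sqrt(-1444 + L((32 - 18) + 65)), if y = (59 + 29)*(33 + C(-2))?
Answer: 30*I*sqrt(8453)/79 ≈ 34.914*I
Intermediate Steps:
C(Q) = (15 + Q)**2 (C(Q) = (Q + 15)**2 = (15 + Q)**2)
y = 17776 (y = (59 + 29)*(33 + (15 - 2)**2) = 88*(33 + 13**2) = 88*(33 + 169) = 88*202 = 17776)
L(T) = 17776/T
sqrt(-1444 + L((32 - 18) + 65)) = sqrt(-1444 + 17776/((32 - 18) + 65)) = sqrt(-1444 + 17776/(14 + 65)) = sqrt(-1444 + 17776/79) = sqrt(-96300/79) = 30*I*sqrt(8453)/79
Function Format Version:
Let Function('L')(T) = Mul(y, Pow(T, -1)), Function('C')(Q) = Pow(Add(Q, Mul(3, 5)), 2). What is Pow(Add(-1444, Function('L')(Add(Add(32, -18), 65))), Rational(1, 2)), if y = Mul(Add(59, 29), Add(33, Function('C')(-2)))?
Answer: Mul(Rational(30, 79), I, Pow(8453, Rational(1, 2))) ≈ Mul(34.914, I)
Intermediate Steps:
Function('C')(Q) = Pow(Add(15, Q), 2) (Function('C')(Q) = Pow(Add(Q, 15), 2) = Pow(Add(15, Q), 2))
y = 17776 (y = Mul(Add(59, 29), Add(33, Pow(Add(15, -2), 2))) = Mul(88, Add(33, Pow(13, 2))) = Mul(88, Add(33, 169)) = Mul(88, 202) = 17776)
Function('L')(T) = Mul(17776, Pow(T, -1))
Pow(Add(-1444, Function('L')(Add(Add(32, -18), 65))), Rational(1, 2)) = Pow(Add(-1444, Mul(17776, Pow(Add(Add(32, -18), 65), -1))), Rational(1, 2)) = Pow(Add(-1444, Mul(17776, Pow(Add(14, 65), -1))), Rational(1, 2)) = Pow(Add(-1444, Mul(17776, Pow(79, -1))), Rational(1, 2)) = Pow(Add(-1444, Mul(17776, Rational(1, 79))), Rational(1, 2)) = Pow(Add(-1444, Rational(17776, 79)), Rational(1, 2)) = Pow(Rational(-96300, 79), Rational(1, 2)) = Mul(Rational(30, 79), I, Pow(8453, Rational(1, 2)))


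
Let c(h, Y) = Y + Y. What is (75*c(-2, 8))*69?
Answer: 82800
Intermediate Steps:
c(h, Y) = 2*Y
(75*c(-2, 8))*69 = (75*(2*8))*69 = (75*16)*69 = 1200*69 = 82800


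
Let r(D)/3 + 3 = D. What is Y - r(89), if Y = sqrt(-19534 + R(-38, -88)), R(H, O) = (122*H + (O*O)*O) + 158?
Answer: -258 + 2*I*sqrt(176371) ≈ -258.0 + 839.93*I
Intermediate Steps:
R(H, O) = 158 + O**3 + 122*H (R(H, O) = (122*H + O**2*O) + 158 = (122*H + O**3) + 158 = (O**3 + 122*H) + 158 = 158 + O**3 + 122*H)
r(D) = -9 + 3*D
Y = 2*I*sqrt(176371) (Y = sqrt(-19534 + (158 + (-88)**3 + 122*(-38))) = sqrt(-19534 + (158 - 681472 - 4636)) = sqrt(-19534 - 685950) = sqrt(-705484) = 2*I*sqrt(176371) ≈ 839.93*I)
Y - r(89) = 2*I*sqrt(176371) - (-9 + 3*89) = 2*I*sqrt(176371) - (-9 + 267) = 2*I*sqrt(176371) - 1*258 = 2*I*sqrt(176371) - 258 = -258 + 2*I*sqrt(176371)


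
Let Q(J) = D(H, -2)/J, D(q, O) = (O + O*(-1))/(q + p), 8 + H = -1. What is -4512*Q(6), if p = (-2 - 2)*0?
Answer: 0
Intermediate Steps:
H = -9 (H = -8 - 1 = -9)
p = 0 (p = -4*0 = 0)
D(q, O) = 0 (D(q, O) = (O + O*(-1))/(q + 0) = (O - O)/q = 0/q = 0)
Q(J) = 0 (Q(J) = 0/J = 0)
-4512*Q(6) = -4512*0 = 0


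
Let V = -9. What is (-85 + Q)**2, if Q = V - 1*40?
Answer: 17956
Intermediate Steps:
Q = -49 (Q = -9 - 1*40 = -9 - 40 = -49)
(-85 + Q)**2 = (-85 - 49)**2 = (-134)**2 = 17956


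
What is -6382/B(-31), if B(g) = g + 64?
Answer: -6382/33 ≈ -193.39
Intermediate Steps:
B(g) = 64 + g
-6382/B(-31) = -6382/(64 - 31) = -6382/33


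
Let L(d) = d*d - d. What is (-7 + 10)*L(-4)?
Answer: 60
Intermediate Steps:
L(d) = d² - d
(-7 + 10)*L(-4) = (-7 + 10)*(-4*(-1 - 4)) = 3*(-4*(-5)) = 3*20 = 60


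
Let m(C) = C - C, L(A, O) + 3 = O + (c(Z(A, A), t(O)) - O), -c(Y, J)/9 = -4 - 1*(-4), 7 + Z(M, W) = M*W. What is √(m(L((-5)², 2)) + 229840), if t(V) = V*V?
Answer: 52*√85 ≈ 479.42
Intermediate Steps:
Z(M, W) = -7 + M*W
t(V) = V²
c(Y, J) = 0 (c(Y, J) = -9*(-4 - 1*(-4)) = -9*(-4 + 4) = -9*0 = 0)
L(A, O) = -3 (L(A, O) = -3 + (O + (0 - O)) = -3 + (O - O) = -3 + 0 = -3)
m(C) = 0
√(m(L((-5)², 2)) + 229840) = √(0 + 229840) = √229840 = 52*√85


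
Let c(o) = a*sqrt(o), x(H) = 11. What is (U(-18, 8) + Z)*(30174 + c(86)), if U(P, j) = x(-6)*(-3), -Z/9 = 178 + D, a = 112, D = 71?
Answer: -68615676 - 254688*sqrt(86) ≈ -7.0978e+7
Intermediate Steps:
Z = -2241 (Z = -9*(178 + 71) = -9*249 = -2241)
c(o) = 112*sqrt(o)
U(P, j) = -33 (U(P, j) = 11*(-3) = -33)
(U(-18, 8) + Z)*(30174 + c(86)) = (-33 - 2241)*(30174 + 112*sqrt(86)) = -2274*(30174 + 112*sqrt(86)) = -68615676 - 254688*sqrt(86)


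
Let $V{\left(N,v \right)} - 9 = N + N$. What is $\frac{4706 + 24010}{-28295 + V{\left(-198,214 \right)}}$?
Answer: $- \frac{14358}{14341} \approx -1.0012$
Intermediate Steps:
$V{\left(N,v \right)} = 9 + 2 N$ ($V{\left(N,v \right)} = 9 + \left(N + N\right) = 9 + 2 N$)
$\frac{4706 + 24010}{-28295 + V{\left(-198,214 \right)}} = \frac{4706 + 24010}{-28295 + \left(9 + 2 \left(-198\right)\right)} = \frac{28716}{-28295 + \left(9 - 396\right)} = \frac{28716}{-28295 - 387} = \frac{28716}{-28682} = 28716 \left(- \frac{1}{28682}\right) = - \frac{14358}{14341}$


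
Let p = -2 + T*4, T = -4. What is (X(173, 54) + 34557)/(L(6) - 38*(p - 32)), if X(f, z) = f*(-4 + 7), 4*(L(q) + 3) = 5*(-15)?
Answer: 140304/7513 ≈ 18.675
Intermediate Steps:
L(q) = -87/4 (L(q) = -3 + (5*(-15))/4 = -3 + (1/4)*(-75) = -3 - 75/4 = -87/4)
p = -18 (p = -2 - 4*4 = -2 - 16 = -18)
X(f, z) = 3*f (X(f, z) = f*3 = 3*f)
(X(173, 54) + 34557)/(L(6) - 38*(p - 32)) = (3*173 + 34557)/(-87/4 - 38*(-18 - 32)) = (519 + 34557)/(-87/4 - 38*(-50)) = 35076/(-87/4 + 1900) = 35076/(7513/4) = 35076*(4/7513) = 140304/7513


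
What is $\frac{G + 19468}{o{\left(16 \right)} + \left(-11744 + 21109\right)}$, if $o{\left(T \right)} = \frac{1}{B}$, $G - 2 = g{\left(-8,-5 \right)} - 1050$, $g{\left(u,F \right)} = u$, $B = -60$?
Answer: $\frac{1104720}{561899} \approx 1.966$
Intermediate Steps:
$G = -1056$ ($G = 2 - 1058 = -1056$)
$o{\left(T \right)} = - \frac{1}{60}$ ($o{\left(T \right)} = \frac{1}{-60} = - \frac{1}{60}$)
$\frac{G + 19468}{o{\left(16 \right)} + \left(-11744 + 21109\right)} = \frac{-1056 + 19468}{- \frac{1}{60} + \left(-11744 + 21109\right)} = \frac{18412}{- \frac{1}{60} + 9365} = \frac{18412}{\frac{561899}{60}} = 18412 \cdot \frac{60}{561899} = \frac{1104720}{561899}$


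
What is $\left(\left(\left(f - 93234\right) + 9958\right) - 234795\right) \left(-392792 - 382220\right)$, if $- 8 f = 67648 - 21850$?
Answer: $250945591799$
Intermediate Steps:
$f = - \frac{22899}{4}$ ($f = - \frac{67648 - 21850}{8} = \left(- \frac{1}{8}\right) 45798 = - \frac{22899}{4} \approx -5724.8$)
$\left(\left(\left(f - 93234\right) + 9958\right) - 234795\right) \left(-392792 - 382220\right) = \left(\left(\left(- \frac{22899}{4} - 93234\right) + 9958\right) - 234795\right) \left(-392792 - 382220\right) = \left(\left(- \frac{395835}{4} + 9958\right) - 234795\right) \left(-775012\right) = \left(- \frac{356003}{4} - 234795\right) \left(-775012\right) = \left(- \frac{1295183}{4}\right) \left(-775012\right) = 250945591799$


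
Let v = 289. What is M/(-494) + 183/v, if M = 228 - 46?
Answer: 1454/5491 ≈ 0.26480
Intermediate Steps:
M = 182
M/(-494) + 183/v = 182/(-494) + 183/289 = 182*(-1/494) + 183*(1/289) = -7/19 + 183/289 = 1454/5491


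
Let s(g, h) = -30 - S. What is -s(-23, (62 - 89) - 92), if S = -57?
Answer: -27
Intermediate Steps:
s(g, h) = 27 (s(g, h) = -30 - 1*(-57) = -30 + 57 = 27)
-s(-23, (62 - 89) - 92) = -1*27 = -27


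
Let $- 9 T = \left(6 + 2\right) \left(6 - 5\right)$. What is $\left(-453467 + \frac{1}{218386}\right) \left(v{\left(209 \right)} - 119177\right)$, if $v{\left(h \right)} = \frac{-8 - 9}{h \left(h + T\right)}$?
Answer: $\frac{2310026700159983294981}{42744364201} \approx 5.4043 \cdot 10^{10}$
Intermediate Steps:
$T = - \frac{8}{9}$ ($T = - \frac{\left(6 + 2\right) \left(6 - 5\right)}{9} = - \frac{8 \cdot 1}{9} = \left(- \frac{1}{9}\right) 8 = - \frac{8}{9} \approx -0.88889$)
$v{\left(h \right)} = - \frac{17}{h \left(- \frac{8}{9} + h\right)}$ ($v{\left(h \right)} = \frac{-8 - 9}{h \left(h - \frac{8}{9}\right)} = - \frac{17}{h \left(- \frac{8}{9} + h\right)}$)
$\left(-453467 + \frac{1}{218386}\right) \left(v{\left(209 \right)} - 119177\right) = \left(-453467 + \frac{1}{218386}\right) \left(- \frac{153}{209 \left(-8 + 9 \cdot 209\right)} - 119177\right) = \left(-453467 + \frac{1}{218386}\right) \left(\left(-153\right) \frac{1}{209} \frac{1}{-8 + 1881} - 119177\right) = - \frac{99030844261 \left(\left(-153\right) \frac{1}{209} \cdot \frac{1}{1873} - 119177\right)}{218386} = - \frac{99030844261 \left(- \frac{153}{391457} - 119177\right)}{218386} = \left(- \frac{99030844261}{218386}\right) \left(- \frac{46652671042}{391457}\right) = \frac{2310026700159983294981}{42744364201}$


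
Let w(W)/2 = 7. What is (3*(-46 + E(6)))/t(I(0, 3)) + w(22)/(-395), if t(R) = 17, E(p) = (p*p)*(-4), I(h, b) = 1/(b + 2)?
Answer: -225388/6715 ≈ -33.565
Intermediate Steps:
I(h, b) = 1/(2 + b)
E(p) = -4*p² (E(p) = p²*(-4) = -4*p²)
w(W) = 14 (w(W) = 2*7 = 14)
(3*(-46 + E(6)))/t(I(0, 3)) + w(22)/(-395) = (3*(-46 - 4*6²))/17 + 14/(-395) = (3*(-46 - 4*36))*(1/17) + 14*(-1/395) = (3*(-46 - 144))*(1/17) - 14/395 = (3*(-190))*(1/17) - 14/395 = -570*1/17 - 14/395 = -570/17 - 14/395 = -225388/6715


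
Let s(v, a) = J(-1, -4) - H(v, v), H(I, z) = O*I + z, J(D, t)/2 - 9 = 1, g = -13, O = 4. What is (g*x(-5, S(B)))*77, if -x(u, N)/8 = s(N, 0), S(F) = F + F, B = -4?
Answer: 480480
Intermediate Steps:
J(D, t) = 20 (J(D, t) = 18 + 2*1 = 18 + 2 = 20)
H(I, z) = z + 4*I (H(I, z) = 4*I + z = z + 4*I)
s(v, a) = 20 - 5*v (s(v, a) = 20 - (v + 4*v) = 20 - 5*v)
S(F) = 2*F
x(u, N) = -160 + 40*N (x(u, N) = -8*(20 - 5*N) = -160 + 40*N)
(g*x(-5, S(B)))*77 = -13*(-160 + 40*(2*(-4)))*77 = -13*(-160 + 40*(-8))*77 = -13*(-160 - 320)*77 = -13*(-480)*77 = 6240*77 = 480480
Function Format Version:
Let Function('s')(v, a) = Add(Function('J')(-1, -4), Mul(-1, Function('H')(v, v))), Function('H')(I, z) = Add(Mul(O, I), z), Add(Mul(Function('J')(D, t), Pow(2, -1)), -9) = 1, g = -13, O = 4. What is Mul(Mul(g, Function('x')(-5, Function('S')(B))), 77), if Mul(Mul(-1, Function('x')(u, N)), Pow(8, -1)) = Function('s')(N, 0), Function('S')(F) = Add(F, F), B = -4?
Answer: 480480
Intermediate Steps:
Function('J')(D, t) = 20 (Function('J')(D, t) = Add(18, Mul(2, 1)) = Add(18, 2) = 20)
Function('H')(I, z) = Add(z, Mul(4, I)) (Function('H')(I, z) = Add(Mul(4, I), z) = Add(z, Mul(4, I)))
Function('s')(v, a) = Add(20, Mul(-5, v)) (Function('s')(v, a) = Add(20, Mul(-1, Add(v, Mul(4, v)))) = Add(20, Mul(-1, Mul(5, v))) = Add(20, Mul(-5, v)))
Function('S')(F) = Mul(2, F)
Function('x')(u, N) = Add(-160, Mul(40, N)) (Function('x')(u, N) = Mul(-8, Add(20, Mul(-5, N))) = Add(-160, Mul(40, N)))
Mul(Mul(g, Function('x')(-5, Function('S')(B))), 77) = Mul(Mul(-13, Add(-160, Mul(40, Mul(2, -4)))), 77) = Mul(Mul(-13, Add(-160, Mul(40, -8))), 77) = Mul(Mul(-13, Add(-160, -320)), 77) = Mul(Mul(-13, -480), 77) = Mul(6240, 77) = 480480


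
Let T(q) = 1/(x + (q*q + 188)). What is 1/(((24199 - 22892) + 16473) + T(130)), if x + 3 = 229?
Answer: 17314/307842921 ≈ 5.6243e-5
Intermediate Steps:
x = 226 (x = -3 + 229 = 226)
T(q) = 1/(414 + q²) (T(q) = 1/(226 + (q*q + 188)) = 1/(226 + (q² + 188)) = 1/(226 + (188 + q²)) = 1/(414 + q²))
1/(((24199 - 22892) + 16473) + T(130)) = 1/(((24199 - 22892) + 16473) + 1/(414 + 130²)) = 1/((1307 + 16473) + 1/(414 + 16900)) = 1/(17780 + 1/17314) = 1/(307842921/17314) = 17314/307842921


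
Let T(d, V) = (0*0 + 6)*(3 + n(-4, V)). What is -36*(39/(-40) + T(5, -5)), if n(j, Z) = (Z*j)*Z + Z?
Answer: 220671/10 ≈ 22067.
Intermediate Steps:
n(j, Z) = Z + j*Z² (n(j, Z) = j*Z² + Z = Z + j*Z²)
T(d, V) = 18 + 6*V*(1 - 4*V) (T(d, V) = (0*0 + 6)*(3 + V*(1 + V*(-4))) = (0 + 6)*(3 + V*(1 - 4*V)) = 6*(3 + V*(1 - 4*V)) = 18 + 6*V*(1 - 4*V))
-36*(39/(-40) + T(5, -5)) = -36*(39/(-40) + (18 + 6*(-5)*(1 - 4*(-5)))) = -36*(39*(-1/40) + (18 + 6*(-5)*(1 + 20))) = -36*(-39/40 + (18 + 6*(-5)*21)) = -36*(-39/40 + (18 - 630)) = -36*(-39/40 - 612) = -36*(-24519/40) = 220671/10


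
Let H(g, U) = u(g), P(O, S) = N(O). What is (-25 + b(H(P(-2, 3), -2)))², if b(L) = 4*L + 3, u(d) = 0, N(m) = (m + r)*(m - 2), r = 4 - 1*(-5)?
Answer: 484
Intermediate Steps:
r = 9 (r = 4 + 5 = 9)
N(m) = (-2 + m)*(9 + m) (N(m) = (m + 9)*(m - 2) = (9 + m)*(-2 + m) = (-2 + m)*(9 + m))
P(O, S) = -18 + O² + 7*O
H(g, U) = 0
b(L) = 3 + 4*L
(-25 + b(H(P(-2, 3), -2)))² = (-25 + (3 + 4*0))² = (-25 + (3 + 0))² = (-25 + 3)² = (-22)² = 484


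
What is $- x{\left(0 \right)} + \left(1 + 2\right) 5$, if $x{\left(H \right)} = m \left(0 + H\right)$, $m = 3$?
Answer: $15$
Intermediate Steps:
$x{\left(H \right)} = 3 H$ ($x{\left(H \right)} = 3 \left(0 + H\right) = 3 H$)
$- x{\left(0 \right)} + \left(1 + 2\right) 5 = - 3 \cdot 0 + \left(1 + 2\right) 5 = \left(-1\right) 0 + 3 \cdot 5 = 0 + 15 = 15$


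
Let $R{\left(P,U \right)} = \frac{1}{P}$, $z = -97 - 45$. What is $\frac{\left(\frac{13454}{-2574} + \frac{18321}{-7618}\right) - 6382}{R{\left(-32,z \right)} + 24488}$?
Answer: $- \frac{15420625040}{59098832793} \approx -0.26093$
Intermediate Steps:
$z = -142$ ($z = -97 - 45 = -142$)
$\frac{\left(\frac{13454}{-2574} + \frac{18321}{-7618}\right) - 6382}{R{\left(-32,z \right)} + 24488} = \frac{\left(\frac{13454}{-2574} + \frac{18321}{-7618}\right) - 6382}{\frac{1}{-32} + 24488} = \frac{\left(13454 \left(- \frac{1}{2574}\right) + 18321 \left(- \frac{1}{7618}\right)\right) - 6382}{- \frac{1}{32} + 24488} = \frac{\left(- \frac{6727}{1287} - \frac{18321}{7618}\right) - 6382}{\frac{783615}{32}} = \left(- \frac{5755801}{754182} - 6382\right) \frac{32}{783615} = \left(- \frac{4818945325}{754182}\right) \frac{32}{783615} = - \frac{15420625040}{59098832793}$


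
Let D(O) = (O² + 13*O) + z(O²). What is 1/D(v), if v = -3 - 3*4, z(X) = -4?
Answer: 1/26 ≈ 0.038462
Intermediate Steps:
v = -15 (v = -3 - 12 = -15)
D(O) = -4 + O² + 13*O (D(O) = (O² + 13*O) - 4 = -4 + O² + 13*O)
1/D(v) = 1/(-4 + (-15)² + 13*(-15)) = 1/(-4 + 225 - 195) = 1/26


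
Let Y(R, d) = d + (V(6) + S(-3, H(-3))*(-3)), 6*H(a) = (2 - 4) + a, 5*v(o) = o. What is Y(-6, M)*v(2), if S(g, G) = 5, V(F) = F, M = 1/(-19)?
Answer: -344/95 ≈ -3.6211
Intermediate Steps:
M = -1/19 ≈ -0.052632
v(o) = o/5
H(a) = -1/3 + a/6 (H(a) = ((2 - 4) + a)/6 = (-2 + a)/6 = -1/3 + a/6)
Y(R, d) = -9 + d (Y(R, d) = d + (6 + 5*(-3)) = d + (6 - 15) = d - 9 = -9 + d)
Y(-6, M)*v(2) = (-9 - 1/19)*((1/5)*2) = -172/19*2/5 = -344/95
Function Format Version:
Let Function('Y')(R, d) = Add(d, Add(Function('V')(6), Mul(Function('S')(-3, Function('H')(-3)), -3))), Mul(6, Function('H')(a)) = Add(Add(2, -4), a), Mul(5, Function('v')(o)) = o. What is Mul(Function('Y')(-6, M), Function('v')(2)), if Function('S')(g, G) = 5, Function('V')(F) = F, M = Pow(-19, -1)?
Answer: Rational(-344, 95) ≈ -3.6211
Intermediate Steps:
M = Rational(-1, 19) ≈ -0.052632
Function('v')(o) = Mul(Rational(1, 5), o)
Function('H')(a) = Add(Rational(-1, 3), Mul(Rational(1, 6), a)) (Function('H')(a) = Mul(Rational(1, 6), Add(Add(2, -4), a)) = Mul(Rational(1, 6), Add(-2, a)) = Add(Rational(-1, 3), Mul(Rational(1, 6), a)))
Function('Y')(R, d) = Add(-9, d) (Function('Y')(R, d) = Add(d, Add(6, Mul(5, -3))) = Add(d, Add(6, -15)) = Add(d, -9) = Add(-9, d))
Mul(Function('Y')(-6, M), Function('v')(2)) = Mul(Add(-9, Rational(-1, 19)), Mul(Rational(1, 5), 2)) = Mul(Rational(-172, 19), Rational(2, 5)) = Rational(-344, 95)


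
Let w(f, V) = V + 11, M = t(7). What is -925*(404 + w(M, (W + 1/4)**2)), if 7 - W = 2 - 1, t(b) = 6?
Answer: -6720125/16 ≈ -4.2001e+5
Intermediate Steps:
M = 6
W = 6 (W = 7 - (2 - 1) = 7 - 1*1 = 7 - 1 = 6)
w(f, V) = 11 + V
-925*(404 + w(M, (W + 1/4)**2)) = -925*(404 + (11 + (6 + 1/4)**2)) = -925*(404 + (11 + (25/4)**2)) = -925*(404 + (11 + 625/16)) = -925*(404 + 801/16) = -925*7265/16 = -6720125/16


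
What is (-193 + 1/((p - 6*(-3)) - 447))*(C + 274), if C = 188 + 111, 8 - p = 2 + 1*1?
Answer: -46890309/424 ≈ -1.1059e+5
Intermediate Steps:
p = 5 (p = 8 - (2 + 1*1) = 8 - (2 + 1) = 8 - 1*3 = 8 - 3 = 5)
C = 299
(-193 + 1/((p - 6*(-3)) - 447))*(C + 274) = (-193 + 1/((5 - 6*(-3)) - 447))*(299 + 274) = (-193 + 1/((5 + 18) - 447))*573 = (-193 + 1/(23 - 447))*573 = (-193 + 1/(-424))*573 = (-193 - 1/424)*573 = -81833/424*573 = -46890309/424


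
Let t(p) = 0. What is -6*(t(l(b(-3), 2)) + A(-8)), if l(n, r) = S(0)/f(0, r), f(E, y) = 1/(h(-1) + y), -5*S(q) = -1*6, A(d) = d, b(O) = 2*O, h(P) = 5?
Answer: 48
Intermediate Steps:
S(q) = 6/5 (S(q) = -(-1)*6/5 = -1/5*(-6) = 6/5)
f(E, y) = 1/(5 + y)
l(n, r) = 6 + 6*r/5 (l(n, r) = 6/(5*(1/(5 + r))) = 6*(5 + r)/5 = 6 + 6*r/5)
-6*(t(l(b(-3), 2)) + A(-8)) = -6*(0 - 8) = -6*(-8) = 48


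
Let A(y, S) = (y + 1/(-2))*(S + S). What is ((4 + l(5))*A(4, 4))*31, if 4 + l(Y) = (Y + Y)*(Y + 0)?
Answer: 43400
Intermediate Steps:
A(y, S) = 2*S*(-½ + y) (A(y, S) = (y - ½)*(2*S) = (-½ + y)*(2*S) = 2*S*(-½ + y))
l(Y) = -4 + 2*Y² (l(Y) = -4 + (Y + Y)*(Y + 0) = -4 + (2*Y)*Y = -4 + 2*Y²)
((4 + l(5))*A(4, 4))*31 = ((4 + (-4 + 2*5²))*(4*(-1 + 2*4)))*31 = ((4 + (-4 + 2*25))*(4*(-1 + 8)))*31 = ((4 + (-4 + 50))*(4*7))*31 = ((4 + 46)*28)*31 = (50*28)*31 = 1400*31 = 43400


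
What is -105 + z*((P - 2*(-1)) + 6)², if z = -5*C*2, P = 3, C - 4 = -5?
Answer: 1105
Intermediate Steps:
C = -1 (C = 4 - 5 = -1)
z = 10 (z = -5*(-1)*2 = 5*2 = 10)
-105 + z*((P - 2*(-1)) + 6)² = -105 + 10*((3 - 2*(-1)) + 6)² = -105 + 10*((3 + 2) + 6)² = -105 + 10*(5 + 6)² = -105 + 10*11² = -105 + 10*121 = -105 + 1210 = 1105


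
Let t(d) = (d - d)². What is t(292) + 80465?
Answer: 80465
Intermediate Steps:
t(d) = 0 (t(d) = 0² = 0)
t(292) + 80465 = 0 + 80465 = 80465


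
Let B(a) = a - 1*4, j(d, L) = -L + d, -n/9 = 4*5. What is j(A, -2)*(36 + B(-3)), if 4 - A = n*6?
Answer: 31494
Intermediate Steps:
n = -180 (n = -36*5 = -9*20 = -180)
A = 1084 (A = 4 - (-180)*6 = 4 - 1*(-1080) = 4 + 1080 = 1084)
j(d, L) = d - L
B(a) = -4 + a (B(a) = a - 4 = -4 + a)
j(A, -2)*(36 + B(-3)) = (1084 - 1*(-2))*(36 + (-4 - 3)) = (1084 + 2)*(36 - 7) = 1086*29 = 31494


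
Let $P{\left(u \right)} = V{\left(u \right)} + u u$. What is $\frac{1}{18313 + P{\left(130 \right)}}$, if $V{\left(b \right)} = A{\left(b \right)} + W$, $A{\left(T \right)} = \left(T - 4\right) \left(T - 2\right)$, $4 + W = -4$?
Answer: $\frac{1}{51333} \approx 1.9481 \cdot 10^{-5}$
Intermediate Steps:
$W = -8$ ($W = -4 - 4 = -8$)
$A{\left(T \right)} = \left(-4 + T\right) \left(-2 + T\right)$
$V{\left(b \right)} = b^{2} - 6 b$ ($V{\left(b \right)} = \left(8 + b^{2} - 6 b\right) - 8 = b^{2} - 6 b$)
$P{\left(u \right)} = u^{2} + u \left(-6 + u\right)$ ($P{\left(u \right)} = u \left(-6 + u\right) + u u = u \left(-6 + u\right) + u^{2} = u^{2} + u \left(-6 + u\right)$)
$\frac{1}{18313 + P{\left(130 \right)}} = \frac{1}{18313 + 2 \cdot 130 \left(-3 + 130\right)} = \frac{1}{18313 + 2 \cdot 130 \cdot 127} = \frac{1}{18313 + 33020} = \frac{1}{51333}$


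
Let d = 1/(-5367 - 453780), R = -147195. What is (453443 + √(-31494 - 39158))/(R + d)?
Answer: -208196993121/67584142666 - 459147*I*√17663/33792071333 ≈ -3.0806 - 0.0018058*I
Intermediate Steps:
d = -1/459147 (d = 1/(-459147) = -1/459147 ≈ -2.1780e-6)
(453443 + √(-31494 - 39158))/(R + d) = (453443 + √(-31494 - 39158))/(-147195 - 1/459147) = (453443 + √(-70652))/(-67584142666/459147) = (453443 + 2*I*√17663)*(-459147/67584142666) = -208196993121/67584142666 - 459147*I*√17663/33792071333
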